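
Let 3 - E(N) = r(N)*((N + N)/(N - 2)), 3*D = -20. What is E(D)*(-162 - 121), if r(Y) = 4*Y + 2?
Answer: -451951/39 ≈ -11588.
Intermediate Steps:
D = -20/3 (D = (⅓)*(-20) = -20/3 ≈ -6.6667)
r(Y) = 2 + 4*Y
E(N) = 3 - 2*N*(2 + 4*N)/(-2 + N) (E(N) = 3 - (2 + 4*N)*(N + N)/(N - 2) = 3 - (2 + 4*N)*(2*N)/(-2 + N) = 3 - (2 + 4*N)*2*N/(-2 + N) = 3 - 2*N*(2 + 4*N)/(-2 + N))
E(D)*(-162 - 121) = ((-6 - 1*(-20/3) - 8*(-20/3)²)/(-2 - 20/3))*(-162 - 121) = ((-6 + 20/3 - 8*400/9)/(-26/3))*(-283) = -3*(-6 + 20/3 - 3200/9)/26*(-283) = -3/26*(-3194/9)*(-283) = (1597/39)*(-283) = -451951/39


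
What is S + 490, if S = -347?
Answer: 143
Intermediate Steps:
S + 490 = -347 + 490 = 143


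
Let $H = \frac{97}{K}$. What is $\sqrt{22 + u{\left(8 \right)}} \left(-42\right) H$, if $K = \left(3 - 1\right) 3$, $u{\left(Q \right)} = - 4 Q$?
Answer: $- 679 i \sqrt{10} \approx - 2147.2 i$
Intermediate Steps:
$K = 6$ ($K = 2 \cdot 3 = 6$)
$H = \frac{97}{6} \approx 16.167$
$\sqrt{22 + u{\left(8 \right)}} \left(-42\right) H = \sqrt{22 - 32} \left(-42\right) \frac{97}{6} = \sqrt{-10} \left(-42\right) \frac{97}{6} = i \sqrt{10} \left(-42\right) \frac{97}{6} = - 42 i \sqrt{10} \cdot \frac{97}{6} = - 679 i \sqrt{10}$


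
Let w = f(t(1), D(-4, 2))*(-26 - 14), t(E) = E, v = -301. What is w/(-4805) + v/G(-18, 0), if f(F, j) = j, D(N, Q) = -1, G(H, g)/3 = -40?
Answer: 288301/115320 ≈ 2.5000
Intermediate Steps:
G(H, g) = -120 (G(H, g) = 3*(-40) = -120)
w = 40 (w = -(-26 - 14) = -1*(-40) = 40)
w/(-4805) + v/G(-18, 0) = 40/(-4805) - 301/(-120) = 40*(-1/4805) - 301*(-1/120) = -8/961 + 301/120 = 288301/115320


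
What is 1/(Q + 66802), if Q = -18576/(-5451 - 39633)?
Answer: 3757/250976662 ≈ 1.4970e-5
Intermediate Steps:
Q = 1548/3757 (Q = -18576/(-45084) = -18576*(-1/45084) = 1548/3757 ≈ 0.41203)
1/(Q + 66802) = 1/(1548/3757 + 66802) = 1/(250976662/3757) = 3757/250976662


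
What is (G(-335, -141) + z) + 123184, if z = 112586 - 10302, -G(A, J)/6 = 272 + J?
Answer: 224682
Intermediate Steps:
G(A, J) = -1632 - 6*J (G(A, J) = -6*(272 + J) = -1632 - 6*J)
z = 102284
(G(-335, -141) + z) + 123184 = ((-1632 - 6*(-141)) + 102284) + 123184 = ((-1632 + 846) + 102284) + 123184 = (-786 + 102284) + 123184 = 101498 + 123184 = 224682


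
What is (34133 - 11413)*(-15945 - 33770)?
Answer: -1129524800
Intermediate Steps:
(34133 - 11413)*(-15945 - 33770) = 22720*(-49715) = -1129524800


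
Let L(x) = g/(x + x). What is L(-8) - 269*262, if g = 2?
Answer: -563825/8 ≈ -70478.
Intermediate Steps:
L(x) = 1/x (L(x) = 2/(x + x) = 2/((2*x)) = 2*(1/(2*x)) = 1/x)
L(-8) - 269*262 = 1/(-8) - 269*262 = -⅛ - 70478 = -563825/8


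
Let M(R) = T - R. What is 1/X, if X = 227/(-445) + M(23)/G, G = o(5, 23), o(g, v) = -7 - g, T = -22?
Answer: 1780/5767 ≈ 0.30865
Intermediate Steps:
M(R) = -22 - R
G = -12 (G = -7 - 1*5 = -7 - 5 = -12)
X = 5767/1780 (X = 227/(-445) + (-22 - 1*23)/(-12) = 227*(-1/445) + (-22 - 23)*(-1/12) = -227/445 - 45*(-1/12) = -227/445 + 15/4 = 5767/1780 ≈ 3.2399)
1/X = 1/(5767/1780) = 1780/5767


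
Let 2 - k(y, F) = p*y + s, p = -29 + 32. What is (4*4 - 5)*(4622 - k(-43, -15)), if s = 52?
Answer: 49973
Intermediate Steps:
p = 3
k(y, F) = -50 - 3*y (k(y, F) = 2 - (3*y + 52) = 2 - (52 + 3*y) = 2 + (-52 - 3*y) = -50 - 3*y)
(4*4 - 5)*(4622 - k(-43, -15)) = (4*4 - 5)*(4622 - (-50 - 3*(-43))) = (16 - 5)*(4622 - (-50 + 129)) = 11*(4622 - 1*79) = 11*(4622 - 79) = 11*4543 = 49973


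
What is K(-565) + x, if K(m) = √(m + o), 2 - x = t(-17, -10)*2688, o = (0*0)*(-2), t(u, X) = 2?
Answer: -5374 + I*√565 ≈ -5374.0 + 23.77*I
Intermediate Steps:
o = 0 (o = 0*(-2) = 0)
x = -5374 (x = 2 - 2*2688 = 2 - 1*5376 = 2 - 5376 = -5374)
K(m) = √m (K(m) = √(m + 0) = √m)
K(-565) + x = √(-565) - 5374 = I*√565 - 5374 = -5374 + I*√565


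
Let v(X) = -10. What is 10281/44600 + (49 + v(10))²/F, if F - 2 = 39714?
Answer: 119039199/442833400 ≈ 0.26881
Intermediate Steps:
F = 39716 (F = 2 + 39714 = 39716)
10281/44600 + (49 + v(10))²/F = 10281/44600 + (49 - 10)²/39716 = 10281*(1/44600) + 39²*(1/39716) = 10281/44600 + 1521*(1/39716) = 10281/44600 + 1521/39716 = 119039199/442833400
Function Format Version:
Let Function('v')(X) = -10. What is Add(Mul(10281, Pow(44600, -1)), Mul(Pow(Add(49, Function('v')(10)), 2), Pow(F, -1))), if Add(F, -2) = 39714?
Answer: Rational(119039199, 442833400) ≈ 0.26881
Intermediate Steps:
F = 39716 (F = Add(2, 39714) = 39716)
Add(Mul(10281, Pow(44600, -1)), Mul(Pow(Add(49, Function('v')(10)), 2), Pow(F, -1))) = Add(Mul(10281, Pow(44600, -1)), Mul(Pow(Add(49, -10), 2), Pow(39716, -1))) = Add(Mul(10281, Rational(1, 44600)), Mul(Pow(39, 2), Rational(1, 39716))) = Add(Rational(10281, 44600), Mul(1521, Rational(1, 39716))) = Add(Rational(10281, 44600), Rational(1521, 39716)) = Rational(119039199, 442833400)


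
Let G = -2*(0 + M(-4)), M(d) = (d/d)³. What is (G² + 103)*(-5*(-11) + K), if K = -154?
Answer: -10593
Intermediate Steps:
M(d) = 1 (M(d) = 1³ = 1)
G = -2 (G = -2*(0 + 1) = -2*1 = -2)
(G² + 103)*(-5*(-11) + K) = ((-2)² + 103)*(-5*(-11) - 154) = (4 + 103)*(55 - 154) = 107*(-99) = -10593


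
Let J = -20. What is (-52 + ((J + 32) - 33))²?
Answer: 5329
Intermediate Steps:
(-52 + ((J + 32) - 33))² = (-52 + ((-20 + 32) - 33))² = (-52 + (12 - 33))² = (-52 - 21)² = (-73)² = 5329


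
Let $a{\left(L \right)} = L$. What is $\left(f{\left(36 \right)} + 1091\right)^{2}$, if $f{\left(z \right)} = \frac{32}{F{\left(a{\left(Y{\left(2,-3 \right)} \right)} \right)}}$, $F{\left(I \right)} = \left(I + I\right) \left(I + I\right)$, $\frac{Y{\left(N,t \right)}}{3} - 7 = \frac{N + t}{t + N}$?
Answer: $\frac{6170573809}{5184} \approx 1.1903 \cdot 10^{6}$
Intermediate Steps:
$Y{\left(N,t \right)} = 24$ ($Y{\left(N,t \right)} = 21 + 3 \frac{N + t}{t + N} = 21 + 3 \frac{N + t}{N + t} = 21 + 3 \cdot 1 = 21 + 3 = 24$)
$F{\left(I \right)} = 4 I^{2}$ ($F{\left(I \right)} = 2 I 2 I = 4 I^{2}$)
$f{\left(z \right)} = \frac{1}{72}$ ($f{\left(z \right)} = \frac{32}{4 \cdot 24^{2}} = \frac{32}{4 \cdot 576} = \frac{32}{2304} = 32 \cdot \frac{1}{2304} = \frac{1}{72}$)
$\left(f{\left(36 \right)} + 1091\right)^{2} = \left(\frac{1}{72} + 1091\right)^{2} = \left(\frac{78553}{72}\right)^{2} = \frac{6170573809}{5184}$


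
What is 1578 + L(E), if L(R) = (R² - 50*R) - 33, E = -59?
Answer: 7976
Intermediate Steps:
L(R) = -33 + R² - 50*R
1578 + L(E) = 1578 + (-33 + (-59)² - 50*(-59)) = 1578 + (-33 + 3481 + 2950) = 1578 + 6398 = 7976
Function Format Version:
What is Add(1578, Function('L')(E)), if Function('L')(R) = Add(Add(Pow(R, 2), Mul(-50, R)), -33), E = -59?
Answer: 7976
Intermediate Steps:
Function('L')(R) = Add(-33, Pow(R, 2), Mul(-50, R))
Add(1578, Function('L')(E)) = Add(1578, Add(-33, Pow(-59, 2), Mul(-50, -59))) = Add(1578, Add(-33, 3481, 2950)) = Add(1578, 6398) = 7976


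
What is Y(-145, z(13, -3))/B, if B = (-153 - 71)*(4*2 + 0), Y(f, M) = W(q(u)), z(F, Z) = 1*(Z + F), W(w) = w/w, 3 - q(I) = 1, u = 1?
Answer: -1/1792 ≈ -0.00055804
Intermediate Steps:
q(I) = 2 (q(I) = 3 - 1*1 = 3 - 1 = 2)
W(w) = 1
z(F, Z) = F + Z (z(F, Z) = 1*(F + Z) = F + Z)
Y(f, M) = 1
B = -1792 (B = -224*(8 + 0) = -224*8 = -1792)
Y(-145, z(13, -3))/B = 1/(-1792) = 1*(-1/1792) = -1/1792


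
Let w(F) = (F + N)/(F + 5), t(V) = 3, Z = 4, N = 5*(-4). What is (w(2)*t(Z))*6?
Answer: -324/7 ≈ -46.286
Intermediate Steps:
N = -20
w(F) = (-20 + F)/(5 + F) (w(F) = (F - 20)/(F + 5) = (-20 + F)/(5 + F))
(w(2)*t(Z))*6 = (((-20 + 2)/(5 + 2))*3)*6 = ((-18/7)*3)*6 = (((⅐)*(-18))*3)*6 = -18/7*3*6 = -54/7*6 = -324/7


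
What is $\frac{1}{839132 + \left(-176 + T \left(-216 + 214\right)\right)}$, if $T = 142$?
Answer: $\frac{1}{838672} \approx 1.1924 \cdot 10^{-6}$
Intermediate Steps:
$\frac{1}{839132 + \left(-176 + T \left(-216 + 214\right)\right)} = \frac{1}{839132 + \left(-176 + 142 \left(-216 + 214\right)\right)} = \frac{1}{839132 + \left(-176 + 142 \left(-2\right)\right)} = \frac{1}{839132 - 460} = \frac{1}{838672}$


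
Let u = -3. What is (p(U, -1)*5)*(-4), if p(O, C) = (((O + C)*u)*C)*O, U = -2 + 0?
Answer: -360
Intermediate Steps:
U = -2
p(O, C) = C*O*(-3*C - 3*O) (p(O, C) = (((O + C)*(-3))*C)*O = (((C + O)*(-3))*C)*O = ((-3*C - 3*O)*C)*O = (C*(-3*C - 3*O))*O = C*O*(-3*C - 3*O))
(p(U, -1)*5)*(-4) = (-3*(-1)*(-2)*(-1 - 2)*5)*(-4) = (-3*(-1)*(-2)*(-3)*5)*(-4) = (18*5)*(-4) = 90*(-4) = -360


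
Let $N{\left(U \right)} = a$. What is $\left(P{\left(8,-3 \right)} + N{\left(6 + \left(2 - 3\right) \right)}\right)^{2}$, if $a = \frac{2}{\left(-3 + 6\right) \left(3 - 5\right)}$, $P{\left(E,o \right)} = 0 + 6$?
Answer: $\frac{289}{9} \approx 32.111$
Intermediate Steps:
$P{\left(E,o \right)} = 6$
$a = - \frac{1}{3}$ ($a = \frac{2}{3 \left(-2\right)} = \frac{2}{-6} = 2 \left(- \frac{1}{6}\right) = - \frac{1}{3} \approx -0.33333$)
$N{\left(U \right)} = - \frac{1}{3}$
$\left(P{\left(8,-3 \right)} + N{\left(6 + \left(2 - 3\right) \right)}\right)^{2} = \left(6 - \frac{1}{3}\right)^{2} = \left(\frac{17}{3}\right)^{2} = \frac{289}{9}$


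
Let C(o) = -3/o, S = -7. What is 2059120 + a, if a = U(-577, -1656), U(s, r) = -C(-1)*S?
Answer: 2059141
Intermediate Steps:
U(s, r) = 21 (U(s, r) = -(-3/(-1))*(-7) = -(-3*(-1))*(-7) = -3*(-7) = -1*(-21) = 21)
a = 21
2059120 + a = 2059120 + 21 = 2059141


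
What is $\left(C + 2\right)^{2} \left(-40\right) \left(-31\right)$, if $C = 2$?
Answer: $19840$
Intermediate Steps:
$\left(C + 2\right)^{2} \left(-40\right) \left(-31\right) = \left(2 + 2\right)^{2} \left(-40\right) \left(-31\right) = 4^{2} \left(-40\right) \left(-31\right) = 16 \left(-40\right) \left(-31\right) = \left(-640\right) \left(-31\right) = 19840$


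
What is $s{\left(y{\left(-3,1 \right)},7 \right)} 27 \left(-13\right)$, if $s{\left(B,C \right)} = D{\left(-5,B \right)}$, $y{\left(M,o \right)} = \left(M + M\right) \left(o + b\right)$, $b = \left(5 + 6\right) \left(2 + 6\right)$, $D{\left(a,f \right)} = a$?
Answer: $1755$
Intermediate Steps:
$b = 88$ ($b = 11 \cdot 8 = 88$)
$y{\left(M,o \right)} = 2 M \left(88 + o\right)$ ($y{\left(M,o \right)} = \left(M + M\right) \left(o + 88\right) = 2 M \left(88 + o\right)$)
$s{\left(B,C \right)} = -5$
$s{\left(y{\left(-3,1 \right)},7 \right)} 27 \left(-13\right) = \left(-5\right) 27 \left(-13\right) = \left(-135\right) \left(-13\right) = 1755$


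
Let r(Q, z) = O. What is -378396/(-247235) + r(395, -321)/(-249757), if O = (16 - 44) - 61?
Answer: 94529053687/61748671895 ≈ 1.5309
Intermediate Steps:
O = -89 (O = -28 - 61 = -89)
r(Q, z) = -89
-378396/(-247235) + r(395, -321)/(-249757) = -378396/(-247235) - 89/(-249757) = -378396*(-1/247235) - 89*(-1/249757) = 378396/247235 + 89/249757 = 94529053687/61748671895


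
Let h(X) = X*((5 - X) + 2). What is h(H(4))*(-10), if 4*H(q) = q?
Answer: -60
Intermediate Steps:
H(q) = q/4
h(X) = X*(7 - X)
h(H(4))*(-10) = (((1/4)*4)*(7 - 4/4))*(-10) = (1*(7 - 1*1))*(-10) = (1*(7 - 1))*(-10) = (1*6)*(-10) = 6*(-10) = -60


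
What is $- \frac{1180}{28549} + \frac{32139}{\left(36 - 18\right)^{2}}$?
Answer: $\frac{101905999}{1027764} \approx 99.153$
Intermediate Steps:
$- \frac{1180}{28549} + \frac{32139}{\left(36 - 18\right)^{2}} = \left(-1180\right) \frac{1}{28549} + \frac{32139}{18^{2}} = - \frac{1180}{28549} + \frac{32139}{324} = - \frac{1180}{28549} + 32139 \cdot \frac{1}{324} = - \frac{1180}{28549} + \frac{3571}{36} = \frac{101905999}{1027764}$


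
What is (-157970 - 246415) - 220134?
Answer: -624519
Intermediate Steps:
(-157970 - 246415) - 220134 = -404385 - 220134 = -624519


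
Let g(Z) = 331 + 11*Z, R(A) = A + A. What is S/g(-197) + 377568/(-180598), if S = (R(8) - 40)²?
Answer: -11072768/4605249 ≈ -2.4044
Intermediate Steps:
R(A) = 2*A
S = 576 (S = (2*8 - 40)² = (16 - 40)² = (-24)² = 576)
S/g(-197) + 377568/(-180598) = 576/(331 + 11*(-197)) + 377568/(-180598) = 576/(331 - 2167) + 377568*(-1/180598) = 576/(-1836) - 188784/90299 = 576*(-1/1836) - 188784/90299 = -16/51 - 188784/90299 = -11072768/4605249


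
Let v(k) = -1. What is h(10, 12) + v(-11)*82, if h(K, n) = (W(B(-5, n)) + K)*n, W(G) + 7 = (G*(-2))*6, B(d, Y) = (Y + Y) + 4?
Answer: -4078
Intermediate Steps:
B(d, Y) = 4 + 2*Y (B(d, Y) = 2*Y + 4 = 4 + 2*Y)
W(G) = -7 - 12*G (W(G) = -7 + (G*(-2))*6 = -7 - 2*G*6 = -7 - 12*G)
h(K, n) = n*(-55 + K - 24*n) (h(K, n) = ((-7 - 12*(4 + 2*n)) + K)*n = ((-7 + (-48 - 24*n)) + K)*n = ((-55 - 24*n) + K)*n = (-55 + K - 24*n)*n = n*(-55 + K - 24*n))
h(10, 12) + v(-11)*82 = 12*(-55 + 10 - 24*12) - 1*82 = 12*(-55 + 10 - 288) - 82 = 12*(-333) - 82 = -3996 - 82 = -4078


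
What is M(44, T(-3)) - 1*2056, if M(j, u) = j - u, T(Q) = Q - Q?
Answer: -2012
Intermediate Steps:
T(Q) = 0
M(44, T(-3)) - 1*2056 = (44 - 1*0) - 1*2056 = (44 + 0) - 2056 = 44 - 2056 = -2012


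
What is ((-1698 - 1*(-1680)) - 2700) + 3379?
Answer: 661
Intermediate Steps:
((-1698 - 1*(-1680)) - 2700) + 3379 = ((-1698 + 1680) - 2700) + 3379 = (-18 - 2700) + 3379 = -2718 + 3379 = 661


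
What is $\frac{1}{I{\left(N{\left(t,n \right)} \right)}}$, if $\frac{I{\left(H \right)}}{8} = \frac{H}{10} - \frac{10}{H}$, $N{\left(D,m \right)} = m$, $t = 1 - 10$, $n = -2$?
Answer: $\frac{5}{192} \approx 0.026042$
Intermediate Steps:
$t = -9$ ($t = 1 - 10 = -9$)
$I{\left(H \right)} = - \frac{80}{H} + \frac{4 H}{5}$ ($I{\left(H \right)} = 8 \left(\frac{H}{10} - \frac{10}{H}\right) = 8 \left(- \frac{10}{H} + \frac{H}{10}\right) = - \frac{80}{H} + \frac{4 H}{5}$)
$\frac{1}{I{\left(N{\left(t,n \right)} \right)}} = \frac{1}{- \frac{80}{-2} + \frac{4}{5} \left(-2\right)} = \frac{1}{\left(-80\right) \left(- \frac{1}{2}\right) - \frac{8}{5}} = \frac{1}{40 - \frac{8}{5}} = \frac{1}{\frac{192}{5}} = \frac{5}{192}$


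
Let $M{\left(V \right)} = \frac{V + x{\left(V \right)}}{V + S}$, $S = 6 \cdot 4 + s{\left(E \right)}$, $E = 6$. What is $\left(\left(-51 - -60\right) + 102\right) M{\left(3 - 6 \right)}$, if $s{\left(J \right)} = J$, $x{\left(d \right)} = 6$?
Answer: $\frac{37}{3} \approx 12.333$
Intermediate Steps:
$S = 30$ ($S = 6 \cdot 4 + 6 = 24 + 6 = 30$)
$M{\left(V \right)} = \frac{6 + V}{30 + V}$ ($M{\left(V \right)} = \frac{V + 6}{V + 30} = \frac{6 + V}{30 + V}$)
$\left(\left(-51 - -60\right) + 102\right) M{\left(3 - 6 \right)} = \left(\left(-51 - -60\right) + 102\right) \frac{6 + \left(3 - 6\right)}{30 + \left(3 - 6\right)} = \left(\left(-51 + 60\right) + 102\right) \frac{6 - 3}{30 - 3} = \left(9 + 102\right) \frac{1}{27} \cdot 3 = 111 \cdot \frac{1}{27} \cdot 3 = 111 \cdot \frac{1}{9} = \frac{37}{3}$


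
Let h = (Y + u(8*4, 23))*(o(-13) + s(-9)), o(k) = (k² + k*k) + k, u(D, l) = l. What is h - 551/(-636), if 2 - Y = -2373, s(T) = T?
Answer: 481940999/636 ≈ 7.5777e+5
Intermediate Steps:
o(k) = k + 2*k² (o(k) = (k² + k²) + k = 2*k² + k = k + 2*k²)
Y = 2375 (Y = 2 - 1*(-2373) = 2 + 2373 = 2375)
h = 757768 (h = (2375 + 23)*(-13*(1 + 2*(-13)) - 9) = 2398*(-13*(1 - 26) - 9) = 2398*(-13*(-25) - 9) = 2398*(325 - 9) = 2398*316 = 757768)
h - 551/(-636) = 757768 - 551/(-636) = 757768 - 551*(-1)/636 = 757768 - 1*(-551/636) = 757768 + 551/636 = 481940999/636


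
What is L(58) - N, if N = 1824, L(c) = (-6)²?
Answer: -1788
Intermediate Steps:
L(c) = 36
L(58) - N = 36 - 1*1824 = 36 - 1824 = -1788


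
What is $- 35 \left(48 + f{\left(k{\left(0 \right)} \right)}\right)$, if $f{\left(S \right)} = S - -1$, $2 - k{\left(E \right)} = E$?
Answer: $-1785$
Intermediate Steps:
$k{\left(E \right)} = 2 - E$
$f{\left(S \right)} = 1 + S$ ($f{\left(S \right)} = S + 1 = 1 + S$)
$- 35 \left(48 + f{\left(k{\left(0 \right)} \right)}\right) = - 35 \left(48 + \left(1 + \left(2 - 0\right)\right)\right) = - 35 \left(48 + \left(1 + \left(2 + 0\right)\right)\right) = - 35 \left(48 + \left(1 + 2\right)\right) = - 35 \left(48 + 3\right) = \left(-35\right) 51 = -1785$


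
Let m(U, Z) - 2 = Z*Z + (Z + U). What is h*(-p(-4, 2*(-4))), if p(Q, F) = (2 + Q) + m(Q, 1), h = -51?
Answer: -102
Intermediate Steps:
m(U, Z) = 2 + U + Z + Z² (m(U, Z) = 2 + (Z*Z + (Z + U)) = 2 + (Z² + (U + Z)) = 2 + (U + Z + Z²) = 2 + U + Z + Z²)
p(Q, F) = 6 + 2*Q (p(Q, F) = (2 + Q) + (2 + Q + 1 + 1²) = (2 + Q) + (2 + Q + 1 + 1) = (2 + Q) + (4 + Q) = 6 + 2*Q)
h*(-p(-4, 2*(-4))) = -(-51)*(6 + 2*(-4)) = -(-51)*(6 - 8) = -(-51)*(-2) = -51*2 = -102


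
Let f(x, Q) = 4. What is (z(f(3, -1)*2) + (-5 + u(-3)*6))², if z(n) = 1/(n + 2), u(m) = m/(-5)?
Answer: 169/100 ≈ 1.6900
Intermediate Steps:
u(m) = -m/5 (u(m) = m*(-⅕) = -m/5)
z(n) = 1/(2 + n)
(z(f(3, -1)*2) + (-5 + u(-3)*6))² = (1/(2 + 4*2) + (-5 - ⅕*(-3)*6))² = (1/(2 + 8) + (-5 + (⅗)*6))² = (1/10 + (-5 + 18/5))² = (⅒ - 7/5)² = (-13/10)² = 169/100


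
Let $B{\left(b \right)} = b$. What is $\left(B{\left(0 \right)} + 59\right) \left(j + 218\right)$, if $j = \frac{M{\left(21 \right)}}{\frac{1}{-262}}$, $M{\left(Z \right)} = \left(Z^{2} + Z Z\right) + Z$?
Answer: $-13945712$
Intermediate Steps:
$M{\left(Z \right)} = Z + 2 Z^{2}$ ($M{\left(Z \right)} = \left(Z^{2} + Z^{2}\right) + Z = 2 Z^{2} + Z = Z + 2 Z^{2}$)
$j = -236586$ ($j = \frac{21 \left(1 + 2 \cdot 21\right)}{\frac{1}{-262}} = \frac{21 \left(1 + 42\right)}{- \frac{1}{262}} = 21 \cdot 43 \left(-262\right) = 903 \left(-262\right) = -236586$)
$\left(B{\left(0 \right)} + 59\right) \left(j + 218\right) = \left(0 + 59\right) \left(-236586 + 218\right) = 59 \left(-236368\right) = -13945712$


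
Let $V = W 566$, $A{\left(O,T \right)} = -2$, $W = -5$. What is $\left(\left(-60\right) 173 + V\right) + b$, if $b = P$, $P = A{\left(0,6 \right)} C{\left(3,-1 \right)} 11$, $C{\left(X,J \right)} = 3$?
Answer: $-13276$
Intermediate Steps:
$V = -2830$ ($V = \left(-5\right) 566 = -2830$)
$P = -66$ ($P = \left(-2\right) 3 \cdot 11 = \left(-6\right) 11 = -66$)
$b = -66$
$\left(\left(-60\right) 173 + V\right) + b = \left(\left(-60\right) 173 - 2830\right) - 66 = \left(-10380 - 2830\right) - 66 = -13210 - 66 = -13276$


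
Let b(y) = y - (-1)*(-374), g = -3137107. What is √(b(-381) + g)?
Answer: 7*I*√64038 ≈ 1771.4*I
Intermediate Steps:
b(y) = -374 + y (b(y) = y - 1*374 = y - 374 = -374 + y)
√(b(-381) + g) = √((-374 - 381) - 3137107) = √(-755 - 3137107) = √(-3137862) = 7*I*√64038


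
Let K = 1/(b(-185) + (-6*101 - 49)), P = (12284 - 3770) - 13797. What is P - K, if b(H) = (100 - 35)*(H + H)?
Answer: -130516514/24705 ≈ -5283.0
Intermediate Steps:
P = -5283 (P = 8514 - 13797 = -5283)
b(H) = 130*H (b(H) = 65*(2*H) = 130*H)
K = -1/24705 (K = 1/(130*(-185) + (-6*101 - 49)) = 1/(-24050 + (-606 - 49)) = 1/(-24050 - 655) = 1/(-24705) = -1/24705 ≈ -4.0478e-5)
P - K = -5283 - 1*(-1/24705) = -5283 + 1/24705 = -130516514/24705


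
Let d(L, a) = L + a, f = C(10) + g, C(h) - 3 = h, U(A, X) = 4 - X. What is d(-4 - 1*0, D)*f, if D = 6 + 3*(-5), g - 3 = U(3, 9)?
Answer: -143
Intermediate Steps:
C(h) = 3 + h
g = -2 (g = 3 + (4 - 1*9) = 3 + (4 - 9) = 3 - 5 = -2)
D = -9 (D = 6 - 15 = -9)
f = 11 (f = (3 + 10) - 2 = 13 - 2 = 11)
d(-4 - 1*0, D)*f = ((-4 - 1*0) - 9)*11 = ((-4 + 0) - 9)*11 = (-4 - 9)*11 = -13*11 = -143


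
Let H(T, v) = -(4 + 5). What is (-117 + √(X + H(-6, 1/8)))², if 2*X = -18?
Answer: 13671 - 702*I*√2 ≈ 13671.0 - 992.78*I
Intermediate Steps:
X = -9 (X = (½)*(-18) = -9)
H(T, v) = -9 (H(T, v) = -1*9 = -9)
(-117 + √(X + H(-6, 1/8)))² = (-117 + √(-9 - 9))² = (-117 + √(-18))² = (-117 + 3*I*√2)²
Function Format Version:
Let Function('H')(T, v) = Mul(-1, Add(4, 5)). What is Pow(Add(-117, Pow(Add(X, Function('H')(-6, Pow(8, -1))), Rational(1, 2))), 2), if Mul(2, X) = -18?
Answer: Add(13671, Mul(-702, I, Pow(2, Rational(1, 2)))) ≈ Add(13671., Mul(-992.78, I))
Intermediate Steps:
X = -9 (X = Mul(Rational(1, 2), -18) = -9)
Function('H')(T, v) = -9 (Function('H')(T, v) = Mul(-1, 9) = -9)
Pow(Add(-117, Pow(Add(X, Function('H')(-6, Pow(8, -1))), Rational(1, 2))), 2) = Pow(Add(-117, Pow(Add(-9, -9), Rational(1, 2))), 2) = Pow(Add(-117, Pow(-18, Rational(1, 2))), 2) = Pow(Add(-117, Mul(3, I, Pow(2, Rational(1, 2)))), 2)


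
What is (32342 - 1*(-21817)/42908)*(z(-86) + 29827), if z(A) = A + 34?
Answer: 41320326310575/42908 ≈ 9.6300e+8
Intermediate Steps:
z(A) = 34 + A
(32342 - 1*(-21817)/42908)*(z(-86) + 29827) = (32342 - 1*(-21817)/42908)*((34 - 86) + 29827) = (32342 + 21817*(1/42908))*(-52 + 29827) = (32342 + 21817/42908)*29775 = (1387752353/42908)*29775 = 41320326310575/42908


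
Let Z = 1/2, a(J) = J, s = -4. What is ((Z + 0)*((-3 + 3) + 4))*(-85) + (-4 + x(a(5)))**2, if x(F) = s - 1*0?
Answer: -106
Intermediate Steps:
x(F) = -4 (x(F) = -4 - 1*0 = -4 + 0 = -4)
Z = 1/2 (Z = 1*(1/2) = 1/2 ≈ 0.50000)
((Z + 0)*((-3 + 3) + 4))*(-85) + (-4 + x(a(5)))**2 = ((1/2 + 0)*((-3 + 3) + 4))*(-85) + (-4 - 4)**2 = ((0 + 4)/2)*(-85) + (-8)**2 = ((1/2)*4)*(-85) + 64 = 2*(-85) + 64 = -170 + 64 = -106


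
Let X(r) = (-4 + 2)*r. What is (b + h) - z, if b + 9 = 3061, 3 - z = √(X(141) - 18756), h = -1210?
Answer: 1839 + I*√19038 ≈ 1839.0 + 137.98*I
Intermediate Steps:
X(r) = -2*r
z = 3 - I*√19038 (z = 3 - √(-2*141 - 18756) = 3 - √(-282 - 18756) = 3 - √(-19038) = 3 - I*√19038 ≈ 3.0 - 137.98*I)
b = 3052 (b = -9 + 3061 = 3052)
(b + h) - z = (3052 - 1210) - (3 - I*√19038) = 1842 + (-3 + I*√19038) = 1839 + I*√19038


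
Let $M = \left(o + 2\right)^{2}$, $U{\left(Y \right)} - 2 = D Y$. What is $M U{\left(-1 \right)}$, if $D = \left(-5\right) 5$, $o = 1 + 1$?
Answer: $432$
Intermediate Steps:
$o = 2$
$D = -25$
$U{\left(Y \right)} = 2 - 25 Y$
$M = 16$ ($M = \left(2 + 2\right)^{2} = 4^{2} = 16$)
$M U{\left(-1 \right)} = 16 \left(2 - -25\right) = 16 \left(2 + 25\right) = 16 \cdot 27 = 432$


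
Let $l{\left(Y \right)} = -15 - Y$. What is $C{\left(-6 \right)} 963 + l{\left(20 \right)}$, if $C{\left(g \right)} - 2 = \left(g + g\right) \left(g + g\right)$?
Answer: $140563$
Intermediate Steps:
$C{\left(g \right)} = 2 + 4 g^{2}$ ($C{\left(g \right)} = 2 + \left(g + g\right) \left(g + g\right) = 2 + 2 g 2 g = 2 + 4 g^{2}$)
$C{\left(-6 \right)} 963 + l{\left(20 \right)} = \left(2 + 4 \left(-6\right)^{2}\right) 963 - 35 = \left(2 + 4 \cdot 36\right) 963 - 35 = \left(2 + 144\right) 963 - 35 = 146 \cdot 963 - 35 = 140598 - 35 = 140563$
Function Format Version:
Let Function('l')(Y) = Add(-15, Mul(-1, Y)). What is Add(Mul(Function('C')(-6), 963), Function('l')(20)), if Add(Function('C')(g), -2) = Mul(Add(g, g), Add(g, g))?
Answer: 140563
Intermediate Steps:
Function('C')(g) = Add(2, Mul(4, Pow(g, 2))) (Function('C')(g) = Add(2, Mul(Add(g, g), Add(g, g))) = Add(2, Mul(Mul(2, g), Mul(2, g))) = Add(2, Mul(4, Pow(g, 2))))
Add(Mul(Function('C')(-6), 963), Function('l')(20)) = Add(Mul(Add(2, Mul(4, Pow(-6, 2))), 963), Add(-15, Mul(-1, 20))) = Add(Mul(Add(2, Mul(4, 36)), 963), Add(-15, -20)) = Add(Mul(Add(2, 144), 963), -35) = Add(Mul(146, 963), -35) = Add(140598, -35) = 140563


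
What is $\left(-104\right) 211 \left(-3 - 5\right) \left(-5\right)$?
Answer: $-877760$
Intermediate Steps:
$\left(-104\right) 211 \left(-3 - 5\right) \left(-5\right) = - 21944 \left(\left(-8\right) \left(-5\right)\right) = \left(-21944\right) 40 = -877760$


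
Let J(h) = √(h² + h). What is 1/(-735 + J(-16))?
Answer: -49/35999 - 4*√15/539985 ≈ -0.0013898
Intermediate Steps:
J(h) = √(h + h²)
1/(-735 + J(-16)) = 1/(-735 + √(-16*(1 - 16))) = 1/(-735 + √(-16*(-15))) = 1/(-735 + √240) = 1/(-735 + 4*√15)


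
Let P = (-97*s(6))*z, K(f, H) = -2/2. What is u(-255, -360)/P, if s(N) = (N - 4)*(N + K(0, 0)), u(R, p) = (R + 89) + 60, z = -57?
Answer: -53/27645 ≈ -0.0019172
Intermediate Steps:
K(f, H) = -1 (K(f, H) = -2*1/2 = -1)
u(R, p) = 149 + R (u(R, p) = (89 + R) + 60 = 149 + R)
s(N) = (-1 + N)*(-4 + N) (s(N) = (N - 4)*(N - 1) = (-4 + N)*(-1 + N) = (-1 + N)*(-4 + N))
P = 55290 (P = -97*(4 + 6**2 - 5*6)*(-57) = -97*(4 + 36 - 30)*(-57) = -97*10*(-57) = -970*(-57) = 55290)
u(-255, -360)/P = (149 - 255)/55290 = -106*1/55290 = -53/27645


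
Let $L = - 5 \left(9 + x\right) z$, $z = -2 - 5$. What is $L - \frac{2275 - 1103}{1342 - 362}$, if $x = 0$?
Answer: $\frac{76882}{245} \approx 313.8$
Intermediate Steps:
$z = -7$
$L = 315$ ($L = - 5 \left(9 + 0\right) \left(-7\right) = \left(-5\right) 9 \left(-7\right) = \left(-45\right) \left(-7\right) = 315$)
$L - \frac{2275 - 1103}{1342 - 362} = 315 - \frac{2275 - 1103}{1342 - 362} = 315 - \frac{1172}{980} = 315 - 1172 \cdot \frac{1}{980} = 315 - \frac{293}{245} = \frac{76882}{245}$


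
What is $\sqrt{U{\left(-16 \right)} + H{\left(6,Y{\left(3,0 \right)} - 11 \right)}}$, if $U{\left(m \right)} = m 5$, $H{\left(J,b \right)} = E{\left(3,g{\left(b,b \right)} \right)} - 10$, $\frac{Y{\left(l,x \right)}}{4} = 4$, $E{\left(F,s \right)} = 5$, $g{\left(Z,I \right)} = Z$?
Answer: $i \sqrt{85} \approx 9.2195 i$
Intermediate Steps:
$Y{\left(l,x \right)} = 16$ ($Y{\left(l,x \right)} = 4 \cdot 4 = 16$)
$H{\left(J,b \right)} = -5$ ($H{\left(J,b \right)} = 5 - 10 = -5$)
$U{\left(m \right)} = 5 m$
$\sqrt{U{\left(-16 \right)} + H{\left(6,Y{\left(3,0 \right)} - 11 \right)}} = \sqrt{5 \left(-16\right) - 5} = \sqrt{-80 - 5} = \sqrt{-85} = i \sqrt{85}$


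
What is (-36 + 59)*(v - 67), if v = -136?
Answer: -4669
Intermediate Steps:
(-36 + 59)*(v - 67) = (-36 + 59)*(-136 - 67) = 23*(-203) = -4669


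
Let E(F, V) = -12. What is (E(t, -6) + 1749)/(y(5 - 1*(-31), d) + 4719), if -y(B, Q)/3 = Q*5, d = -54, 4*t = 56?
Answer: 579/1843 ≈ 0.31416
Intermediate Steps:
t = 14 (t = (¼)*56 = 14)
y(B, Q) = -15*Q (y(B, Q) = -3*Q*5 = -15*Q)
(E(t, -6) + 1749)/(y(5 - 1*(-31), d) + 4719) = (-12 + 1749)/(-15*(-54) + 4719) = 1737/(810 + 4719) = 1737/5529 = 1737*(1/5529) = 579/1843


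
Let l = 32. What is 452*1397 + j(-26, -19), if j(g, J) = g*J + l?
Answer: 631970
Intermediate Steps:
j(g, J) = 32 + J*g (j(g, J) = g*J + 32 = J*g + 32 = 32 + J*g)
452*1397 + j(-26, -19) = 452*1397 + (32 - 19*(-26)) = 631444 + (32 + 494) = 631444 + 526 = 631970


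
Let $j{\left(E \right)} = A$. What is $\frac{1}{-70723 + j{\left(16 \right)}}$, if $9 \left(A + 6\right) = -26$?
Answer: $- \frac{9}{636587} \approx -1.4138 \cdot 10^{-5}$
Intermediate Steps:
$A = - \frac{80}{9}$ ($A = -6 + \frac{1}{9} \left(-26\right) = -6 - \frac{26}{9} = - \frac{80}{9} \approx -8.8889$)
$j{\left(E \right)} = - \frac{80}{9}$
$\frac{1}{-70723 + j{\left(16 \right)}} = \frac{1}{-70723 - \frac{80}{9}} = \frac{1}{- \frac{636587}{9}} = - \frac{9}{636587}$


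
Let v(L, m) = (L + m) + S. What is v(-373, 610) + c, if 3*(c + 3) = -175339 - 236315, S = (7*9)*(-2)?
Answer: -137110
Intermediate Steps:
S = -126 (S = 63*(-2) = -126)
v(L, m) = -126 + L + m (v(L, m) = (L + m) - 126 = -126 + L + m)
c = -137221 (c = -3 + (-175339 - 236315)/3 = -3 + (⅓)*(-411654) = -3 - 137218 = -137221)
v(-373, 610) + c = (-126 - 373 + 610) - 137221 = 111 - 137221 = -137110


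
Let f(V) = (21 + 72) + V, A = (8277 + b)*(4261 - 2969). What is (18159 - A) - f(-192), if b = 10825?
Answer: -24661526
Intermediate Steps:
A = 24679784 (A = (8277 + 10825)*(4261 - 2969) = 19102*1292 = 24679784)
f(V) = 93 + V
(18159 - A) - f(-192) = (18159 - 1*24679784) - (93 - 192) = (18159 - 24679784) - 1*(-99) = -24661625 + 99 = -24661526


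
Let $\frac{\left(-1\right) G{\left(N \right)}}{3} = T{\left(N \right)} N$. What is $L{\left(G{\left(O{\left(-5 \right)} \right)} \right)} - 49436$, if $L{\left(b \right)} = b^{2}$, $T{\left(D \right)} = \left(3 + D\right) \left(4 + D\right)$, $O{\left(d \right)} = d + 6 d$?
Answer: $10849256164$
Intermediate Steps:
$O{\left(d \right)} = 7 d$
$G{\left(N \right)} = - 3 N \left(12 + N^{2} + 7 N\right)$ ($G{\left(N \right)} = - 3 \left(12 + N^{2} + 7 N\right) N = - 3 N \left(12 + N^{2} + 7 N\right)$)
$L{\left(G{\left(O{\left(-5 \right)} \right)} \right)} - 49436 = \left(- 3 \cdot 7 \left(-5\right) \left(12 + \left(7 \left(-5\right)\right)^{2} + 7 \cdot 7 \left(-5\right)\right)\right)^{2} - 49436 = \left(\left(-3\right) \left(-35\right) \left(12 + \left(-35\right)^{2} + 7 \left(-35\right)\right)\right)^{2} - 49436 = \left(\left(-3\right) \left(-35\right) \left(12 + 1225 - 245\right)\right)^{2} - 49436 = \left(\left(-3\right) \left(-35\right) 992\right)^{2} - 49436 = 104160^{2} - 49436 = 10849305600 - 49436 = 10849256164$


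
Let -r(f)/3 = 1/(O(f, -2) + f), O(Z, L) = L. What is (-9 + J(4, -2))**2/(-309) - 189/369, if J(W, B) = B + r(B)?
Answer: -172745/202704 ≈ -0.85220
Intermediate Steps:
r(f) = -3/(-2 + f)
J(W, B) = B - 3/(-2 + B)
(-9 + J(4, -2))**2/(-309) - 189/369 = (-9 + (-3 - 2*(-2 - 2))/(-2 - 2))**2/(-309) - 189/369 = (-9 + (-3 - 2*(-4))/(-4))**2*(-1/309) - 189*1/369 = (-9 - (-3 + 8)/4)**2*(-1/309) - 21/41 = (-9 - 1/4*5)**2*(-1/309) - 21/41 = (-9 - 5/4)**2*(-1/309) - 21/41 = (-41/4)**2*(-1/309) - 21/41 = (1681/16)*(-1/309) - 21/41 = -1681/4944 - 21/41 = -172745/202704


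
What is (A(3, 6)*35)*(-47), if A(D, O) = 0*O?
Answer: 0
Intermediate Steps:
A(D, O) = 0
(A(3, 6)*35)*(-47) = (0*35)*(-47) = 0*(-47) = 0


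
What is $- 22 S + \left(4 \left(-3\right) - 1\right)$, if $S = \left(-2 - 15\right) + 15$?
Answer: $31$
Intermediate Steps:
$S = -2$ ($S = -17 + 15 = -2$)
$- 22 S + \left(4 \left(-3\right) - 1\right) = \left(-22\right) \left(-2\right) + \left(4 \left(-3\right) - 1\right) = 44 - 13 = 31$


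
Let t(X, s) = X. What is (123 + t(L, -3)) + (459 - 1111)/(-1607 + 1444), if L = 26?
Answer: 153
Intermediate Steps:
(123 + t(L, -3)) + (459 - 1111)/(-1607 + 1444) = (123 + 26) + (459 - 1111)/(-1607 + 1444) = 149 - 652/(-163) = 149 - 652*(-1/163) = 149 + 4 = 153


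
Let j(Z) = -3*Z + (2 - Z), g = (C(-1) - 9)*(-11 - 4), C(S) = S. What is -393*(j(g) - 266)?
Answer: 339552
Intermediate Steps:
g = 150 (g = (-1 - 9)*(-11 - 4) = -10*(-15) = 150)
j(Z) = 2 - 4*Z
-393*(j(g) - 266) = -393*((2 - 4*150) - 266) = -393*((2 - 600) - 266) = -393*(-598 - 266) = -393*(-864) = 339552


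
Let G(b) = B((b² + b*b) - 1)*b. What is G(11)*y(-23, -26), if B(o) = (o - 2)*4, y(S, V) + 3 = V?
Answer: -304964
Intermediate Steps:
y(S, V) = -3 + V
B(o) = -8 + 4*o (B(o) = (-2 + o)*4 = -8 + 4*o)
G(b) = b*(-12 + 8*b²) (G(b) = (-8 + 4*((b² + b*b) - 1))*b = (-8 + 4*((b² + b²) - 1))*b = (-8 + 4*(2*b² - 1))*b = (-8 + 4*(-1 + 2*b²))*b = (-8 + (-4 + 8*b²))*b = (-12 + 8*b²)*b = b*(-12 + 8*b²))
G(11)*y(-23, -26) = (-12*11 + 8*11³)*(-3 - 26) = (-132 + 8*1331)*(-29) = (-132 + 10648)*(-29) = 10516*(-29) = -304964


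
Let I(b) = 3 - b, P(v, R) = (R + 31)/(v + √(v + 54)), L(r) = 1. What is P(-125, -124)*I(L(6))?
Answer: 3875/2616 + 31*I*√71/2616 ≈ 1.4813 + 0.099851*I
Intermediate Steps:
P(v, R) = (31 + R)/(v + √(54 + v))
P(-125, -124)*I(L(6)) = ((31 - 124)/(-125 + √(54 - 125)))*(3 - 1*1) = (-93/(-125 + √(-71)))*(3 - 1) = (-93/(-125 + I*√71))*2 = -93/(-125 + I*√71)*2 = -186/(-125 + I*√71)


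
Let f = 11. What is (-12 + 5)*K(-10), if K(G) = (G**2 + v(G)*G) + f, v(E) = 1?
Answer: -707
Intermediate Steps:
K(G) = 11 + G + G**2 (K(G) = (G**2 + 1*G) + 11 = (G**2 + G) + 11 = (G + G**2) + 11 = 11 + G + G**2)
(-12 + 5)*K(-10) = (-12 + 5)*(11 - 10 + (-10)**2) = -7*(11 - 10 + 100) = -7*101 = -707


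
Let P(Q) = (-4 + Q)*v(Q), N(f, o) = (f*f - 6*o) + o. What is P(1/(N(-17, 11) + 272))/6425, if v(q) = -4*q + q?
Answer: 6069/1645031300 ≈ 3.6893e-6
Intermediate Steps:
N(f, o) = f**2 - 5*o (N(f, o) = (f**2 - 6*o) + o = f**2 - 5*o)
v(q) = -3*q
P(Q) = -3*Q*(-4 + Q) (P(Q) = (-4 + Q)*(-3*Q) = -3*Q*(-4 + Q))
P(1/(N(-17, 11) + 272))/6425 = (3*(4 - 1/(((-17)**2 - 5*11) + 272))/(((-17)**2 - 5*11) + 272))/6425 = (3*(4 - 1/((289 - 55) + 272))/((289 - 55) + 272))*(1/6425) = (3*(4 - 1/(234 + 272))/(234 + 272))*(1/6425) = (3*(4 - 1/506)/506)*(1/6425) = (3*(1/506)*(4 - 1*1/506))*(1/6425) = (3*(1/506)*(4 - 1/506))*(1/6425) = (3*(1/506)*(2023/506))*(1/6425) = (6069/256036)*(1/6425) = 6069/1645031300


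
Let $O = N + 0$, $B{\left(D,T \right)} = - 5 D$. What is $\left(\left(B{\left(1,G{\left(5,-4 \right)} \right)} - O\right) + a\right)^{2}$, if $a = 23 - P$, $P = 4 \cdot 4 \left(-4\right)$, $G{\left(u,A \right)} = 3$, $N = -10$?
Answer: $8464$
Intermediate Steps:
$P = -64$ ($P = 16 \left(-4\right) = -64$)
$O = -10$ ($O = -10 + 0 = -10$)
$a = 87$ ($a = 23 - -64 = 23 + 64 = 87$)
$\left(\left(B{\left(1,G{\left(5,-4 \right)} \right)} - O\right) + a\right)^{2} = \left(\left(\left(-5\right) 1 - -10\right) + 87\right)^{2} = \left(\left(-5 + 10\right) + 87\right)^{2} = \left(5 + 87\right)^{2} = 92^{2} = 8464$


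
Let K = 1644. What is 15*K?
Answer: 24660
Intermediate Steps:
15*K = 15*1644 = 24660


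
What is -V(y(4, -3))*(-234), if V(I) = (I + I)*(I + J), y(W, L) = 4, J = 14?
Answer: 33696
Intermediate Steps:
V(I) = 2*I*(14 + I) (V(I) = (I + I)*(I + 14) = (2*I)*(14 + I) = 2*I*(14 + I))
-V(y(4, -3))*(-234) = -2*4*(14 + 4)*(-234) = -2*4*18*(-234) = -1*144*(-234) = -144*(-234) = 33696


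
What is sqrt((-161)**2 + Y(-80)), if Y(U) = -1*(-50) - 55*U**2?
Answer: I*sqrt(326029) ≈ 570.99*I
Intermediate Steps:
Y(U) = 50 - 55*U**2
sqrt((-161)**2 + Y(-80)) = sqrt((-161)**2 + (50 - 55*(-80)**2)) = sqrt(25921 + (50 - 55*6400)) = sqrt(25921 + (50 - 352000)) = sqrt(25921 - 351950) = sqrt(-326029) = I*sqrt(326029)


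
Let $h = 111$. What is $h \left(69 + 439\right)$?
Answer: $56388$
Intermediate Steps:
$h \left(69 + 439\right) = 111 \left(69 + 439\right) = 111 \cdot 508 = 56388$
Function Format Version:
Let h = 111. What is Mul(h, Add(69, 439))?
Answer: 56388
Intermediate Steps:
Mul(h, Add(69, 439)) = Mul(111, Add(69, 439)) = Mul(111, 508) = 56388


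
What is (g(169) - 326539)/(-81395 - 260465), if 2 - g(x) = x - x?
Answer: 326537/341860 ≈ 0.95518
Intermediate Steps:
g(x) = 2 (g(x) = 2 - (x - x) = 2 - 1*0 = 2 + 0 = 2)
(g(169) - 326539)/(-81395 - 260465) = (2 - 326539)/(-81395 - 260465) = -326537/(-341860) = -326537*(-1/341860) = 326537/341860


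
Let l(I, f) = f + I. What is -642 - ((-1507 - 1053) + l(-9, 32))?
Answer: 1895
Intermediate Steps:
l(I, f) = I + f
-642 - ((-1507 - 1053) + l(-9, 32)) = -642 - ((-1507 - 1053) + (-9 + 32)) = -642 - (-2560 + 23) = -642 - 1*(-2537) = -642 + 2537 = 1895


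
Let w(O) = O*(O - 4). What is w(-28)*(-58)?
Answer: -51968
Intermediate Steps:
w(O) = O*(-4 + O)
w(-28)*(-58) = -28*(-4 - 28)*(-58) = -28*(-32)*(-58) = 896*(-58) = -51968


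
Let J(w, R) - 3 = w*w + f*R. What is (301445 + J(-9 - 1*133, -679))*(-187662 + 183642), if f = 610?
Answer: 372163560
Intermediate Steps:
J(w, R) = 3 + w**2 + 610*R (J(w, R) = 3 + (w*w + 610*R) = 3 + (w**2 + 610*R) = 3 + w**2 + 610*R)
(301445 + J(-9 - 1*133, -679))*(-187662 + 183642) = (301445 + (3 + (-9 - 1*133)**2 + 610*(-679)))*(-187662 + 183642) = (301445 + (3 + (-9 - 133)**2 - 414190))*(-4020) = (301445 + (3 + (-142)**2 - 414190))*(-4020) = (301445 + (3 + 20164 - 414190))*(-4020) = (301445 - 394023)*(-4020) = -92578*(-4020) = 372163560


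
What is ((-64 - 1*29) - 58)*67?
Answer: -10117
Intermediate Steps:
((-64 - 1*29) - 58)*67 = ((-64 - 29) - 58)*67 = (-93 - 58)*67 = -151*67 = -10117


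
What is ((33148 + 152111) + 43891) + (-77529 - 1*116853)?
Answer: 34768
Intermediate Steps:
((33148 + 152111) + 43891) + (-77529 - 1*116853) = (185259 + 43891) + (-77529 - 116853) = 229150 - 194382 = 34768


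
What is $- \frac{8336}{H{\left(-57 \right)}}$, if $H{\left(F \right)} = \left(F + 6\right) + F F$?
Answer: $- \frac{4168}{1599} \approx -2.6066$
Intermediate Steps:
$H{\left(F \right)} = 6 + F + F^{2}$ ($H{\left(F \right)} = \left(6 + F\right) + F^{2} = 6 + F + F^{2}$)
$- \frac{8336}{H{\left(-57 \right)}} = - \frac{8336}{6 - 57 + \left(-57\right)^{2}} = - \frac{8336}{6 - 57 + 3249} = - \frac{8336}{3198} = \left(-8336\right) \frac{1}{3198} = - \frac{4168}{1599}$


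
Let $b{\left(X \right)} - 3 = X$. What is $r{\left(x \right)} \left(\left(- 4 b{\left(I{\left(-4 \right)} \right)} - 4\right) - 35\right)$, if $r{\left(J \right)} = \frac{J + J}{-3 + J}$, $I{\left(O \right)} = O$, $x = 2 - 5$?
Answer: $-35$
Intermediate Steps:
$x = -3$
$b{\left(X \right)} = 3 + X$
$r{\left(J \right)} = \frac{2 J}{-3 + J}$
$r{\left(x \right)} \left(\left(- 4 b{\left(I{\left(-4 \right)} \right)} - 4\right) - 35\right) = 2 \left(-3\right) \frac{1}{-3 - 3} \left(\left(- 4 \left(3 - 4\right) - 4\right) - 35\right) = 2 \left(-3\right) \frac{1}{-6} \left(\left(\left(-4\right) \left(-1\right) - 4\right) - 35\right) = 2 \left(-3\right) \left(- \frac{1}{6}\right) \left(\left(4 - 4\right) - 35\right) = 1 \left(0 - 35\right) = 1 \left(-35\right) = -35$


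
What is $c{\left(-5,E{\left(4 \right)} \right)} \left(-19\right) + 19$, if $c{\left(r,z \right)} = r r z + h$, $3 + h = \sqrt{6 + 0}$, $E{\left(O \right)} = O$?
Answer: $-1824 - 19 \sqrt{6} \approx -1870.5$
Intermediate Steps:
$h = -3 + \sqrt{6}$ ($h = -3 + \sqrt{6 + 0} = -3 + \sqrt{6} \approx -0.55051$)
$c{\left(r,z \right)} = -3 + \sqrt{6} + z r^{2}$ ($c{\left(r,z \right)} = r r z - \left(3 - \sqrt{6}\right) = r^{2} z - \left(3 - \sqrt{6}\right) = z r^{2} - \left(3 - \sqrt{6}\right) = -3 + \sqrt{6} + z r^{2}$)
$c{\left(-5,E{\left(4 \right)} \right)} \left(-19\right) + 19 = \left(-3 + \sqrt{6} + 4 \left(-5\right)^{2}\right) \left(-19\right) + 19 = \left(-3 + \sqrt{6} + 4 \cdot 25\right) \left(-19\right) + 19 = \left(-3 + \sqrt{6} + 100\right) \left(-19\right) + 19 = \left(97 + \sqrt{6}\right) \left(-19\right) + 19 = \left(-1843 - 19 \sqrt{6}\right) + 19 = -1824 - 19 \sqrt{6}$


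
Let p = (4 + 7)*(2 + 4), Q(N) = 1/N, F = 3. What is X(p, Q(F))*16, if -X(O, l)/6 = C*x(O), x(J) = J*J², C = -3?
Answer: 82798848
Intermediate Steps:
p = 66 (p = 11*6 = 66)
x(J) = J³
X(O, l) = 18*O³ (X(O, l) = -(-18)*O³ = 18*O³)
X(p, Q(F))*16 = (18*66³)*16 = (18*287496)*16 = 5174928*16 = 82798848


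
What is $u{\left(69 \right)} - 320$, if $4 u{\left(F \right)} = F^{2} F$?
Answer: $\frac{327229}{4} \approx 81807.0$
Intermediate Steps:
$u{\left(F \right)} = \frac{F^{3}}{4}$ ($u{\left(F \right)} = \frac{F^{2} F}{4} = \frac{F^{3}}{4}$)
$u{\left(69 \right)} - 320 = \frac{69^{3}}{4} - 320 = \frac{1}{4} \cdot 328509 - 320 = \frac{328509}{4} - 320 = \frac{327229}{4}$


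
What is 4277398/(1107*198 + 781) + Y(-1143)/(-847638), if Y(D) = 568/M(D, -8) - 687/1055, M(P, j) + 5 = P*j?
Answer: 3177960884501995421/163427975816146470 ≈ 19.446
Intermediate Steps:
M(P, j) = -5 + P*j
Y(D) = -687/1055 + 568/(-5 - 8*D) (Y(D) = 568/(-5 + D*(-8)) - 687/1055 = 568/(-5 - 8*D) - 687*1/1055 = 568/(-5 - 8*D) - 687/1055 = -687/1055 + 568/(-5 - 8*D))
4277398/(1107*198 + 781) + Y(-1143)/(-847638) = 4277398/(1107*198 + 781) + ((602675 + 5496*(-1143))/(1055*(-5 - 8*(-1143))))/(-847638) = 4277398/(219186 + 781) + ((602675 - 6281928)/(1055*(-5 + 9144)))*(-1/847638) = 4277398/219967 + ((1/1055)*(-5679253)/9139)*(-1/847638) = 4277398*(1/219967) + ((1/1055)*(1/9139)*(-5679253))*(-1/847638) = 4277398/219967 - 5679253/9641645*(-1/847638) = 4277398/219967 + 5679253/8172624684510 = 3177960884501995421/163427975816146470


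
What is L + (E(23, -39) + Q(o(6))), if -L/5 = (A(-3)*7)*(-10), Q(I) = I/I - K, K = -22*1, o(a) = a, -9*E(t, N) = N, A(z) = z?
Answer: -3068/3 ≈ -1022.7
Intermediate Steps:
E(t, N) = -N/9
K = -22
Q(I) = 23 (Q(I) = I/I - 1*(-22) = 1 + 22 = 23)
L = -1050 (L = -5*(-3*7)*(-10) = -(-105)*(-10) = -5*210 = -1050)
L + (E(23, -39) + Q(o(6))) = -1050 + (-⅑*(-39) + 23) = -1050 + (13/3 + 23) = -1050 + 82/3 = -3068/3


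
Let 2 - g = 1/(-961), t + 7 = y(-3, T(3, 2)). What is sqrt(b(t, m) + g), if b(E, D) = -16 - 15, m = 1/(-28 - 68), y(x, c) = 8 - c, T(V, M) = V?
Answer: 2*I*sqrt(6967)/31 ≈ 5.3851*I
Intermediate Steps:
t = -2 (t = -7 + (8 - 1*3) = -7 + (8 - 3) = -7 + 5 = -2)
m = -1/96 (m = 1/(-96) = -1/96 ≈ -0.010417)
b(E, D) = -31
g = 1923/961 (g = 2 - 1/(-961) = 2 - 1*(-1/961) = 2 + 1/961 = 1923/961 ≈ 2.0010)
sqrt(b(t, m) + g) = sqrt(-31 + 1923/961) = sqrt(-27868/961) = 2*I*sqrt(6967)/31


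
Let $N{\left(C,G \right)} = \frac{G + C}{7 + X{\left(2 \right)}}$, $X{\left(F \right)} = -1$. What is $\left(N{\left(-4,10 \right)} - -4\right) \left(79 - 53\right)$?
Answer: $130$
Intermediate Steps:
$N{\left(C,G \right)} = \frac{C}{6} + \frac{G}{6}$ ($N{\left(C,G \right)} = \frac{G + C}{7 - 1} = \frac{C + G}{6} = \left(C + G\right) \frac{1}{6} = \frac{C}{6} + \frac{G}{6}$)
$\left(N{\left(-4,10 \right)} - -4\right) \left(79 - 53\right) = \left(\left(\frac{1}{6} \left(-4\right) + \frac{1}{6} \cdot 10\right) - -4\right) \left(79 - 53\right) = \left(\left(- \frac{2}{3} + \frac{5}{3}\right) + \left(8 - 4\right)\right) 26 = \left(1 + 4\right) 26 = 5 \cdot 26 = 130$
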